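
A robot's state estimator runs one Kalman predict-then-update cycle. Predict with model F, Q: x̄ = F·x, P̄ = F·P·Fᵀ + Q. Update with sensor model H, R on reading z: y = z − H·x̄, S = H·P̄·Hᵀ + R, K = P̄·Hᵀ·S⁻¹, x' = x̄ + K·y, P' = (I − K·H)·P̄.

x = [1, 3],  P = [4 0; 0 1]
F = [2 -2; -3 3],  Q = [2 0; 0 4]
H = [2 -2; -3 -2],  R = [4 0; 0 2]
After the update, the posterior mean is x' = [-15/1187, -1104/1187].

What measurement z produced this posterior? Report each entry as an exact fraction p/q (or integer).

x̄ = F·x = [-4, 6]
P̄ = F·P·Fᵀ + Q = [22 -30; -30 49]
S = H·P̄·Hᵀ + R = [528 4; 4 36]
K = P̄·Hᵀ·S⁻¹ = [471/2374 -224/1187; -707/2374 -449/2374]
x' − x̄ = [4733/1187, -8226/1187] = K·y
y = (KᵀK)⁻¹·Kᵀ·(x' − x̄) = [22, 2]
z = y + H·x̄ = [22, 2] + [-20, 0] = [2, 2]

z = [2, 2]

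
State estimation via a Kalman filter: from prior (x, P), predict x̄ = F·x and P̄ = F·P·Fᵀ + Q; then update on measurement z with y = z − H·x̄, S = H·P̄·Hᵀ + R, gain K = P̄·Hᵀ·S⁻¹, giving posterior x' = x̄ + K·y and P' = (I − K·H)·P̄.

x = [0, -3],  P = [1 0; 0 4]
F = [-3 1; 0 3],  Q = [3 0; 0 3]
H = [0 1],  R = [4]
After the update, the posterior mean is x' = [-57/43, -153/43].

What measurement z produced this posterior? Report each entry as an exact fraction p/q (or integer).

x̄ = F·x = [-3, -9]
P̄ = F·P·Fᵀ + Q = [16 12; 12 39]
S = H·P̄·Hᵀ + R = [43]
K = P̄·Hᵀ·S⁻¹ = [12/43; 39/43]
x' − x̄ = [72/43, 234/43] = K·y
y = (KᵀK)⁻¹·Kᵀ·(x' − x̄) = [6]
z = y + H·x̄ = [6] + [-9] = [-3]

z = [-3]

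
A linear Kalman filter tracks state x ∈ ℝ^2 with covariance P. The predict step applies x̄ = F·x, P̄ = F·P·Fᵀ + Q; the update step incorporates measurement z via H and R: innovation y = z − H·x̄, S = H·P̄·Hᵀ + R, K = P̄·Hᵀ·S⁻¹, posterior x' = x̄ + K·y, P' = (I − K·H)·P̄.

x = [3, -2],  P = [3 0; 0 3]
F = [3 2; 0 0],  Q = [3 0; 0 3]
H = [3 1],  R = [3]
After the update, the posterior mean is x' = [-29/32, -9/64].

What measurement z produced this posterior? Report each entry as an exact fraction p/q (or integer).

x̄ = F·x = [5, 0]
P̄ = F·P·Fᵀ + Q = [42 0; 0 3]
S = H·P̄·Hᵀ + R = [384]
K = P̄·Hᵀ·S⁻¹ = [21/64; 1/128]
x' − x̄ = [-189/32, -9/64] = K·y
y = (KᵀK)⁻¹·Kᵀ·(x' − x̄) = [-18]
z = y + H·x̄ = [-18] + [15] = [-3]

z = [-3]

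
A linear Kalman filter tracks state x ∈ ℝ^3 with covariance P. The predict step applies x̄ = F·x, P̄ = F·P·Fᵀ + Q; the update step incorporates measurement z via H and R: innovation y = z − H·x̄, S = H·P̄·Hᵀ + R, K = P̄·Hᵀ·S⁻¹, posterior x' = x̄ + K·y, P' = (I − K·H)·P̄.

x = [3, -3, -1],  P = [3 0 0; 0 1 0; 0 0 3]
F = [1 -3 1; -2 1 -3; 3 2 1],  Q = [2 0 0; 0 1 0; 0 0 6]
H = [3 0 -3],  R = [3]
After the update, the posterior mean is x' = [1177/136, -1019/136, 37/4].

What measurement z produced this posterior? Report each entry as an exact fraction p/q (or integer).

z = [-2]

x̄ = F·x = [11, -6, 2]
P̄ = F·P·Fᵀ + Q = [17 -18 6; -18 41 -25; 6 -25 40]
S = H·P̄·Hᵀ + R = [408]
K = P̄·Hᵀ·S⁻¹ = [11/136; 7/136; -1/4]
x' − x̄ = [-319/136, -203/136, 29/4] = K·y
y = (KᵀK)⁻¹·Kᵀ·(x' − x̄) = [-29]
z = y + H·x̄ = [-29] + [27] = [-2]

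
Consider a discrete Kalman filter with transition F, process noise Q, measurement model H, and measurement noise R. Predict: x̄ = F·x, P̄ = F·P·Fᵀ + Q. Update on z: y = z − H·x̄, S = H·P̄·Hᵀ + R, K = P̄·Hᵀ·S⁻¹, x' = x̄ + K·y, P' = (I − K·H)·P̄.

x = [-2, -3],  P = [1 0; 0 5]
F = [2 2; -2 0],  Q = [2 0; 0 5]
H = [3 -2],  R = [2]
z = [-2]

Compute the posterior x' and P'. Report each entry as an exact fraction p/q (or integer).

x' = [-13/40, 5/8]
P' = [231/80 65/16; 65/16 99/16]

x̄ = F·x = [-10, 4]
P̄ = F·P·Fᵀ + Q = [26 -4; -4 9]
y = z − H·x̄ = [36]
S = H·P̄·Hᵀ + R = [320]
K = P̄·Hᵀ·S⁻¹ = [43/160; -3/32]
x' = x̄ + K·y = [-13/40, 5/8]
P' = (I − K·H)·P̄ = [231/80 65/16; 65/16 99/16]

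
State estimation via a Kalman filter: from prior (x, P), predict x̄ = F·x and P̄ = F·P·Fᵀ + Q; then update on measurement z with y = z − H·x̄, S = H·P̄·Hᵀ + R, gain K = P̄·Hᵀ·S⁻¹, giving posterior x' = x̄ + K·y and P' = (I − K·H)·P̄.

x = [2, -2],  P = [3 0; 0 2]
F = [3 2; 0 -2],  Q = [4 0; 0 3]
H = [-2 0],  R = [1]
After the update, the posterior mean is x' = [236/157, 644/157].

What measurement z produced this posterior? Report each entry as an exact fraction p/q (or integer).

x̄ = F·x = [2, 4]
P̄ = F·P·Fᵀ + Q = [39 -8; -8 11]
S = H·P̄·Hᵀ + R = [157]
K = P̄·Hᵀ·S⁻¹ = [-78/157; 16/157]
x' − x̄ = [-78/157, 16/157] = K·y
y = (KᵀK)⁻¹·Kᵀ·(x' − x̄) = [1]
z = y + H·x̄ = [1] + [-4] = [-3]

z = [-3]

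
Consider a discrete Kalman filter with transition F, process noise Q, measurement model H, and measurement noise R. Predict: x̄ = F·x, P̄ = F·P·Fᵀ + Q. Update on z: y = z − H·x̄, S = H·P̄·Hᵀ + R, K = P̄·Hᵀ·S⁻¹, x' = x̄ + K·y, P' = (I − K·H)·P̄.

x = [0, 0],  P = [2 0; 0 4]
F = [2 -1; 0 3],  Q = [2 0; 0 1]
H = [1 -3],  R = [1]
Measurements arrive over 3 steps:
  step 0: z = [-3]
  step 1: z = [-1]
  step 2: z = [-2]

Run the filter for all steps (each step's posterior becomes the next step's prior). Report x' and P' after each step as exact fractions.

step 0: x̄ = F·x = [0, 0]
step 0: P̄ = F·P·Fᵀ + Q = [14 -12; -12 37]
step 0: y = z − H·x̄ = [-3]
step 0: S = H·P̄·Hᵀ + R = [420]
step 0: K = P̄·Hᵀ·S⁻¹ = [5/42; -41/140]
step 0: x' = x̄ + K·y = [-5/14, 123/140]
step 0: P' = (I − K·H)·P̄ = [169/21 37/14; 37/14 137/140]
step 1: x̄ = F·x = [-223/140, 369/140]
step 1: P̄ = F·P·Fᵀ + Q = [10331/420 1809/140; 1809/140 1373/140]
step 1: y = z − H·x̄ = [17/2]
step 1: S = H·P̄·Hᵀ + R = [109/3]
step 1: K = P̄·Hᵀ·S⁻¹ = [-85/218; -99/218]
step 1: x' = x̄ + K·y = [-37441/7630, -4671/3815]
step 1: P' = (I − K·H)·P̄ = [72767/3815 49503/7630; 49503/7630 8828/3815]
step 2: x̄ = F·x = [-6554/763, -14013/3815]
step 2: P̄ = F·P·Fᵀ + Q = [41704/763 24405/763; 24405/763 83267/3815]
step 2: y = z − H·x̄ = [-16899/3815]
step 2: S = H·P̄·Hᵀ + R = [229588/3815]
step 2: K = P̄·Hᵀ·S⁻¹ = [-157555/229588; -31944/57397]
step 2: x' = x̄ + K·y = [-1274201/229588, -69327/57397]
step 2: P' = (I − K·H)·P̄ = [6041969/229588 516627/57397; 516627/57397 182857/57397]

step 0: x' = [-5/14, 123/140], P' = [169/21 37/14; 37/14 137/140]
step 1: x' = [-37441/7630, -4671/3815], P' = [72767/3815 49503/7630; 49503/7630 8828/3815]
step 2: x' = [-1274201/229588, -69327/57397], P' = [6041969/229588 516627/57397; 516627/57397 182857/57397]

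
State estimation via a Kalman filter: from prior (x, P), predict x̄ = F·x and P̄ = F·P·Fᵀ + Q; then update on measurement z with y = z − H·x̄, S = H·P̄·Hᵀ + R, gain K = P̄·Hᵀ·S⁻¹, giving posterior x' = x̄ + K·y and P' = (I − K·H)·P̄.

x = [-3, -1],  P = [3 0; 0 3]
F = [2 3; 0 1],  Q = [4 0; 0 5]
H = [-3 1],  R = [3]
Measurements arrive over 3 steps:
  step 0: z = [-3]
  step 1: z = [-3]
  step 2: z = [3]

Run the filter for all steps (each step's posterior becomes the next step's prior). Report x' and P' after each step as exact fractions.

step 0: x̄ = F·x = [-9, -1]
step 0: P̄ = F·P·Fᵀ + Q = [43 9; 9 8]
step 0: y = z − H·x̄ = [-29]
step 0: S = H·P̄·Hᵀ + R = [344]
step 0: K = P̄·Hᵀ·S⁻¹ = [-15/43; -19/344]
step 0: x' = x̄ + K·y = [48/43, 207/344]
step 0: P' = (I − K·H)·P̄ = [49/43 102/43; 102/43 2391/344]
step 1: x̄ = F·x = [1389/344, 207/344]
step 1: P̄ = F·P·Fᵀ + Q = [34255/344 8805/344; 8805/344 4111/344]
step 1: y = z − H·x̄ = [366/43]
step 1: S = H·P̄·Hᵀ + R = [32576/43]
step 1: K = P̄·Hᵀ·S⁻¹ = [-11745/32576; -697/8144]
step 1: x' = x̄ + K·y = [15783/16288, -129/1018]
step 1: P' = (I − K·H)·P̄ = [35845/32576 18075/8144; 18075/8144 26067/4072]
step 2: x̄ = F·x = [12687/8144, -129/1018]
step 2: P̄ = F·P·Fᵀ + Q = [754527/8144 24069/1018; 24069/1018 46427/4072]
step 2: y = z − H·x̄ = [63525/8144]
step 2: S = H·P̄·Hᵀ + R = [5752717/8144]
step 2: K = P̄·Hᵀ·S⁻¹ = [-2071029/5752717; -484802/5752717]
step 2: x' = x̄ + K·y = [-57541647/46021736, -36084333/46021736]
step 2: P' = (I − K·H)·P̄ = [50510001/46021736 101825307/46021736; 101825307/46021736 293840673/46021736]

step 0: x' = [48/43, 207/344], P' = [49/43 102/43; 102/43 2391/344]
step 1: x' = [15783/16288, -129/1018], P' = [35845/32576 18075/8144; 18075/8144 26067/4072]
step 2: x' = [-57541647/46021736, -36084333/46021736], P' = [50510001/46021736 101825307/46021736; 101825307/46021736 293840673/46021736]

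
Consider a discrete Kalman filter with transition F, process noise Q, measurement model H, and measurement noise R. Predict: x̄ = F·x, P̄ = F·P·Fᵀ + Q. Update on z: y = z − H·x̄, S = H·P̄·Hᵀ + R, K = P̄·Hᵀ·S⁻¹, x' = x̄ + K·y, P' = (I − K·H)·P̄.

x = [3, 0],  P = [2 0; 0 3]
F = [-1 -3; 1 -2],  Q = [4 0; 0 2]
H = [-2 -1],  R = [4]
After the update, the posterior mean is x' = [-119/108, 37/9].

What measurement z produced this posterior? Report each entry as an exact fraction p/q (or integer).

z = [-2]

x̄ = F·x = [-3, 3]
P̄ = F·P·Fᵀ + Q = [33 16; 16 16]
S = H·P̄·Hᵀ + R = [216]
K = P̄·Hᵀ·S⁻¹ = [-41/108; -2/9]
x' − x̄ = [205/108, 10/9] = K·y
y = (KᵀK)⁻¹·Kᵀ·(x' − x̄) = [-5]
z = y + H·x̄ = [-5] + [3] = [-2]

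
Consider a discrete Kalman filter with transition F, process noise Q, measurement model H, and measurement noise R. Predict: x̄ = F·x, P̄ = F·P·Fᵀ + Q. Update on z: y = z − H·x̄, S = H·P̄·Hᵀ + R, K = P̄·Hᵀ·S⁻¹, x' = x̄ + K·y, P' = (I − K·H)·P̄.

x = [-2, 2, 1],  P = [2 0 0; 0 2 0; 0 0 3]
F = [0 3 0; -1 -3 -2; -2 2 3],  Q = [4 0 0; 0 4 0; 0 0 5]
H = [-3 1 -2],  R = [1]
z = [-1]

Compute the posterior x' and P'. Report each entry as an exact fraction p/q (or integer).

x̄ = F·x = [6, -6, 11]
P̄ = F·P·Fᵀ + Q = [22 -18 12; -18 36 -26; 12 -26 48]
y = z − H·x̄ = [45]
S = H·P̄·Hᵀ + R = [783]
K = P̄·Hᵀ·S⁻¹ = [-4/29; 142/783; -158/783]
x' = x̄ + K·y = [-6/29, 188/87, 167/87]
P' = (I − K·H)·P̄ = [206/29 46/29 -284/29; 46/29 8024/783 2078/783; -284/29 2078/783 12620/783]

x' = [-6/29, 188/87, 167/87]
P' = [206/29 46/29 -284/29; 46/29 8024/783 2078/783; -284/29 2078/783 12620/783]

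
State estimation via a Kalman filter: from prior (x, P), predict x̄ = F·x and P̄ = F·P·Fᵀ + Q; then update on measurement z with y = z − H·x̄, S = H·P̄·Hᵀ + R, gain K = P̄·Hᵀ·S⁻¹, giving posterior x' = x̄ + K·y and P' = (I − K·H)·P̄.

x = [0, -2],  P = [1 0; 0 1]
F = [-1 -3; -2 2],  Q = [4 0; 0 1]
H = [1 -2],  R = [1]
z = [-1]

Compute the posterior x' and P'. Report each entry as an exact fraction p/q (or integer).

x' = [72/67, 62/67]
P' = [454/67 216/67; 216/67 119/67]

x̄ = F·x = [6, -4]
P̄ = F·P·Fᵀ + Q = [14 -4; -4 9]
y = z − H·x̄ = [-15]
S = H·P̄·Hᵀ + R = [67]
K = P̄·Hᵀ·S⁻¹ = [22/67; -22/67]
x' = x̄ + K·y = [72/67, 62/67]
P' = (I − K·H)·P̄ = [454/67 216/67; 216/67 119/67]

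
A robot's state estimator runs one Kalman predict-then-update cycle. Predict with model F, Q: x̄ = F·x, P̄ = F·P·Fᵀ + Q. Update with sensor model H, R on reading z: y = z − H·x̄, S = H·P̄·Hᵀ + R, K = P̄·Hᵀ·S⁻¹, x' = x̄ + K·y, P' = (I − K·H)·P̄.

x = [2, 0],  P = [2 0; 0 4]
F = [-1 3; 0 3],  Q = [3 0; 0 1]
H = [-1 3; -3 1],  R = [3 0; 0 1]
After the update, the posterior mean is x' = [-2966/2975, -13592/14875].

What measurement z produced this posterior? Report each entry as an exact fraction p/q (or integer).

z = [-2, 2]

x̄ = F·x = [-2, 0]
P̄ = F·P·Fᵀ + Q = [41 36; 36 37]
S = H·P̄·Hᵀ + R = [161 -126; -126 191]
K = P̄·Hᵀ·S⁻¹ = [367/2975 -159/425; 5379/14875 -283/2125]
x' − x̄ = [2984/2975, -13592/14875] = K·y
y = (KᵀK)⁻¹·Kᵀ·(x' − x̄) = [-4, -4]
z = y + H·x̄ = [-4, -4] + [2, 6] = [-2, 2]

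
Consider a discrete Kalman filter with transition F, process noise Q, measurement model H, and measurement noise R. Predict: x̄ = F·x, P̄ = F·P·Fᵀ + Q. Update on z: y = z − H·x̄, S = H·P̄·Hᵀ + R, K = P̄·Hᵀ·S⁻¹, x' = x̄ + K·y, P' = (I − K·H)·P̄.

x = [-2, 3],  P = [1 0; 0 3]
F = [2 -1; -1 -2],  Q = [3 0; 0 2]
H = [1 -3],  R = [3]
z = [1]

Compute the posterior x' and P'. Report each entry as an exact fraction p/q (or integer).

x̄ = F·x = [-7, -4]
P̄ = F·P·Fᵀ + Q = [10 4; 4 15]
y = z − H·x̄ = [-4]
S = H·P̄·Hᵀ + R = [124]
K = P̄·Hᵀ·S⁻¹ = [-1/62; -41/124]
x' = x̄ + K·y = [-215/31, -83/31]
P' = (I − K·H)·P̄ = [309/31 207/62; 207/62 179/124]

x' = [-215/31, -83/31]
P' = [309/31 207/62; 207/62 179/124]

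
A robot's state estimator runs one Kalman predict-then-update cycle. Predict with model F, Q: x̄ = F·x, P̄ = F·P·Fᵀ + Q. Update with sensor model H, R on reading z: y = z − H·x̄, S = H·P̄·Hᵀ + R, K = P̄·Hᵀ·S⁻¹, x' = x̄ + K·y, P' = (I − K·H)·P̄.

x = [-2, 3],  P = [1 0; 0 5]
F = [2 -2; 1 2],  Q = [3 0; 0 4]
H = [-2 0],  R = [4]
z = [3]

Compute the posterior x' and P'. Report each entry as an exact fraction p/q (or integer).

x' = [-101/56, -41/28]
P' = [27/28 -9/14; -9/14 94/7]

x̄ = F·x = [-10, 4]
P̄ = F·P·Fᵀ + Q = [27 -18; -18 25]
y = z − H·x̄ = [-17]
S = H·P̄·Hᵀ + R = [112]
K = P̄·Hᵀ·S⁻¹ = [-27/56; 9/28]
x' = x̄ + K·y = [-101/56, -41/28]
P' = (I − K·H)·P̄ = [27/28 -9/14; -9/14 94/7]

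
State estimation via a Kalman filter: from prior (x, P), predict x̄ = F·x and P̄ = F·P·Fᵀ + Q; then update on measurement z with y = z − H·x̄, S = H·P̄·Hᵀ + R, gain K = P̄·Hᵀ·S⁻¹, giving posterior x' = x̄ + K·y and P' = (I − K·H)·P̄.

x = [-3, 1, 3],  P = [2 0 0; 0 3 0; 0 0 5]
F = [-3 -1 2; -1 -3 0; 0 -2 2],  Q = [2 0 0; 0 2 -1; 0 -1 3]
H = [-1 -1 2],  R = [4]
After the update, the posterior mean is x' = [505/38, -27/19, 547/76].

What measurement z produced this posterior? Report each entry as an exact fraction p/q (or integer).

z = [3]

x̄ = F·x = [14, 0, 4]
P̄ = F·P·Fᵀ + Q = [43 15 26; 15 31 17; 26 17 35]
S = H·P̄·Hᵀ + R = [76]
K = P̄·Hᵀ·S⁻¹ = [-3/38; -3/19; 27/76]
x' − x̄ = [-27/38, -27/19, 243/76] = K·y
y = (KᵀK)⁻¹·Kᵀ·(x' − x̄) = [9]
z = y + H·x̄ = [9] + [-6] = [3]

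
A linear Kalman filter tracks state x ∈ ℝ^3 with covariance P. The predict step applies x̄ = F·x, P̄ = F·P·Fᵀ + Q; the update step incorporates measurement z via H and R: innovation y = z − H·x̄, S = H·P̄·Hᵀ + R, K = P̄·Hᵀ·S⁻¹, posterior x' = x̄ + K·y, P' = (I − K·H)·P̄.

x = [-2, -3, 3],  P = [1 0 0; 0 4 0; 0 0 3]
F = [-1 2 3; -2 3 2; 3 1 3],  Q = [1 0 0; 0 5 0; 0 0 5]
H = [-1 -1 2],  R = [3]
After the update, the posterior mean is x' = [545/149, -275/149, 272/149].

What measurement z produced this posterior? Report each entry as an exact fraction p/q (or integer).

x̄ = F·x = [5, 1, 0]
P̄ = F·P·Fᵀ + Q = [45 44 32; 44 57 24; 32 24 45]
S = H·P̄·Hᵀ + R = [149]
K = P̄·Hᵀ·S⁻¹ = [-25/149; -53/149; 34/149]
x' − x̄ = [-200/149, -424/149, 272/149] = K·y
y = (KᵀK)⁻¹·Kᵀ·(x' − x̄) = [8]
z = y + H·x̄ = [8] + [-6] = [2]

z = [2]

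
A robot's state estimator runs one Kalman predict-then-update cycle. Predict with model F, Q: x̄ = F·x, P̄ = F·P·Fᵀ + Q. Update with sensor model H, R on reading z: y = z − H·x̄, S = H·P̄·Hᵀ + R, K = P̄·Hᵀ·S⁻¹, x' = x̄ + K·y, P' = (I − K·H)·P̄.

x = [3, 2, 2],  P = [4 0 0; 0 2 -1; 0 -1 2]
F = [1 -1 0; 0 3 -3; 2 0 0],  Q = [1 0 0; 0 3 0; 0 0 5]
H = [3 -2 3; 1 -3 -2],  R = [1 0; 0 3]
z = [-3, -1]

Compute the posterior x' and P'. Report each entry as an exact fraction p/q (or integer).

x' = [-517171/363713, -14112/51959, 13382/51959]
P' = [519614/363713 51282/51959 -38423/51959; 51282/51959 44916/51959 -22887/51959; -38423/51959 -22887/51959 26276/51959]

x̄ = F·x = [1, 0, 6]
P̄ = F·P·Fᵀ + Q = [7 -9 8; -9 57 0; 8 0 21]
y = z − H·x̄ = [-24, 10]
S = H·P̄·Hᵀ + R = [733 312; 312 629]
K = P̄·Hᵀ·S⁻¹ = [34011/363713 -6462/363713; -4647/51959 -12564/51959; 9333/51959 -7438/51959]
x' = x̄ + K·y = [-517171/363713, -14112/51959, 13382/51959]
P' = (I − K·H)·P̄ = [519614/363713 51282/51959 -38423/51959; 51282/51959 44916/51959 -22887/51959; -38423/51959 -22887/51959 26276/51959]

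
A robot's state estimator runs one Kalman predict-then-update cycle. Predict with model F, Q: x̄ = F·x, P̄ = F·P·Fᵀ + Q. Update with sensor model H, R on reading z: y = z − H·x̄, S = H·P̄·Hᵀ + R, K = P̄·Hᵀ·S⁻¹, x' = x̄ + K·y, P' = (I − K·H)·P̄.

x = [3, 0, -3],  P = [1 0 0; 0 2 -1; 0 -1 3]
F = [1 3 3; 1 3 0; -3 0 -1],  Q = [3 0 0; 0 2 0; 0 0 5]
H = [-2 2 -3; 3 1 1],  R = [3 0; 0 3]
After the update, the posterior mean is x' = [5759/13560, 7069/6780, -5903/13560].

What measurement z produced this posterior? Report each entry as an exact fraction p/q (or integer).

z = [2, 2]

x̄ = F·x = [-6, 3, -6]
P̄ = F·P·Fᵀ + Q = [31 10 -9; 10 21 0; -9 0 17]
S = H·P̄·Hᵀ + R = [176 -56; -56 326]
K = P̄·Hᵀ·S⁻¹ = [187/27120 1963/6780; 2507/13560 319/1695; -5659/27120 -451/6780]
x' − x̄ = [87119/13560, -13271/6780, 75457/13560] = K·y
y = (KᵀK)⁻¹·Kᵀ·(x' − x̄) = [-34, 23]
z = y + H·x̄ = [-34, 23] + [36, -21] = [2, 2]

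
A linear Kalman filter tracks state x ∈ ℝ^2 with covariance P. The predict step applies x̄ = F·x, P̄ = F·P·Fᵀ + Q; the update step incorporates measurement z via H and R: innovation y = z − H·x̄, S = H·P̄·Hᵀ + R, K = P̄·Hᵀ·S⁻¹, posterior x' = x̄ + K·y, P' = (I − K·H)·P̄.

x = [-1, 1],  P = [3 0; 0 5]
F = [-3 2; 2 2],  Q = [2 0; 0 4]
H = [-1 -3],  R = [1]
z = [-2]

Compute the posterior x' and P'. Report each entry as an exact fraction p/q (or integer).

x̄ = F·x = [5, 0]
P̄ = F·P·Fᵀ + Q = [49 2; 2 36]
y = z − H·x̄ = [3]
S = H·P̄·Hᵀ + R = [386]
K = P̄·Hᵀ·S⁻¹ = [-55/386; -55/193]
x' = x̄ + K·y = [1765/386, -165/193]
P' = (I − K·H)·P̄ = [15889/386 -2639/193; -2639/193 898/193]

x' = [1765/386, -165/193]
P' = [15889/386 -2639/193; -2639/193 898/193]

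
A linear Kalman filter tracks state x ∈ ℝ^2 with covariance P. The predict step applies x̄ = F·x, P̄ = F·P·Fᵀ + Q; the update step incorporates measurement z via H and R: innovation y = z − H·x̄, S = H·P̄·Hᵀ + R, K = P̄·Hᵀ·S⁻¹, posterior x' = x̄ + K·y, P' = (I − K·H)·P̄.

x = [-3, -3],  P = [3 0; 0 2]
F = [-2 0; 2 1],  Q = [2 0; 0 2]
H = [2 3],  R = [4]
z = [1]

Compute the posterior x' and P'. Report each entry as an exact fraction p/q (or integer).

x' = [58/15, -13/5]
P' = [194/15 -44/5; -44/5 32/5]

x̄ = F·x = [6, -9]
P̄ = F·P·Fᵀ + Q = [14 -12; -12 16]
y = z − H·x̄ = [16]
S = H·P̄·Hᵀ + R = [60]
K = P̄·Hᵀ·S⁻¹ = [-2/15; 2/5]
x' = x̄ + K·y = [58/15, -13/5]
P' = (I − K·H)·P̄ = [194/15 -44/5; -44/5 32/5]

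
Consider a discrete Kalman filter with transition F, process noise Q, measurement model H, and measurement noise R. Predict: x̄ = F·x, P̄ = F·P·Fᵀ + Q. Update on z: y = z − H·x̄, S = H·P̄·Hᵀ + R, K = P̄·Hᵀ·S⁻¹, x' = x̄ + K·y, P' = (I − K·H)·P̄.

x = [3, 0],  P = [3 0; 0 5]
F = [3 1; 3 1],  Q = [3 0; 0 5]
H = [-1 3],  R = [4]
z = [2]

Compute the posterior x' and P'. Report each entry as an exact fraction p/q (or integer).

x' = [161/45, 89/45]
P' = [2579/180 941/180; 941/180 419/180]

x̄ = F·x = [9, 9]
P̄ = F·P·Fᵀ + Q = [35 32; 32 37]
y = z − H·x̄ = [-16]
S = H·P̄·Hᵀ + R = [180]
K = P̄·Hᵀ·S⁻¹ = [61/180; 79/180]
x' = x̄ + K·y = [161/45, 89/45]
P' = (I − K·H)·P̄ = [2579/180 941/180; 941/180 419/180]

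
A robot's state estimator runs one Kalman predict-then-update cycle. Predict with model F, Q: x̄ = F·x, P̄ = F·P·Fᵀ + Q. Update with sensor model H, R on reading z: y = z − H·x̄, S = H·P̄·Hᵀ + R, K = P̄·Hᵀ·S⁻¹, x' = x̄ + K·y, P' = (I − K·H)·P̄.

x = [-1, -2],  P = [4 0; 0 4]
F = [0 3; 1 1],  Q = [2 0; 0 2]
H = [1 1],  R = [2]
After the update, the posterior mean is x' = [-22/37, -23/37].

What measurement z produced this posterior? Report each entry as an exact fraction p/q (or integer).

z = [-1]

x̄ = F·x = [-6, -3]
P̄ = F·P·Fᵀ + Q = [38 12; 12 10]
S = H·P̄·Hᵀ + R = [74]
K = P̄·Hᵀ·S⁻¹ = [25/37; 11/37]
x' − x̄ = [200/37, 88/37] = K·y
y = (KᵀK)⁻¹·Kᵀ·(x' − x̄) = [8]
z = y + H·x̄ = [8] + [-9] = [-1]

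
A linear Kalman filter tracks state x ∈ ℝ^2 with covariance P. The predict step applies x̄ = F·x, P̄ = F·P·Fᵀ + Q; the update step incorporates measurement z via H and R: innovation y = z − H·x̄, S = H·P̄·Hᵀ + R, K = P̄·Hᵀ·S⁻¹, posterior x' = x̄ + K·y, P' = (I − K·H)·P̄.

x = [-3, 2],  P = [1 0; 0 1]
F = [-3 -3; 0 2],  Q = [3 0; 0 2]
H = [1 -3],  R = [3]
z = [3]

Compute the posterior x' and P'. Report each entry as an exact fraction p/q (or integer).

x̄ = F·x = [3, 4]
P̄ = F·P·Fᵀ + Q = [21 -6; -6 6]
y = z − H·x̄ = [12]
S = H·P̄·Hᵀ + R = [114]
K = P̄·Hᵀ·S⁻¹ = [13/38; -4/19]
x' = x̄ + K·y = [135/19, 28/19]
P' = (I − K·H)·P̄ = [291/38 42/19; 42/19 18/19]

x' = [135/19, 28/19]
P' = [291/38 42/19; 42/19 18/19]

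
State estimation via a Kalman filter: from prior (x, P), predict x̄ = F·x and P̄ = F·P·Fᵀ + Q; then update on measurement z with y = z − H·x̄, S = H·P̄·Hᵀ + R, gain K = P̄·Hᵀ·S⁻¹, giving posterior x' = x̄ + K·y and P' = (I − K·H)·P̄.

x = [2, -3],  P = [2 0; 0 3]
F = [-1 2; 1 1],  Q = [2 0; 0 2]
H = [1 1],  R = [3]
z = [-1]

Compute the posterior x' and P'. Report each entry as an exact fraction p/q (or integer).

x̄ = F·x = [-8, -1]
P̄ = F·P·Fᵀ + Q = [16 4; 4 7]
y = z − H·x̄ = [8]
S = H·P̄·Hᵀ + R = [34]
K = P̄·Hᵀ·S⁻¹ = [10/17; 11/34]
x' = x̄ + K·y = [-56/17, 27/17]
P' = (I − K·H)·P̄ = [72/17 -42/17; -42/17 117/34]

x' = [-56/17, 27/17]
P' = [72/17 -42/17; -42/17 117/34]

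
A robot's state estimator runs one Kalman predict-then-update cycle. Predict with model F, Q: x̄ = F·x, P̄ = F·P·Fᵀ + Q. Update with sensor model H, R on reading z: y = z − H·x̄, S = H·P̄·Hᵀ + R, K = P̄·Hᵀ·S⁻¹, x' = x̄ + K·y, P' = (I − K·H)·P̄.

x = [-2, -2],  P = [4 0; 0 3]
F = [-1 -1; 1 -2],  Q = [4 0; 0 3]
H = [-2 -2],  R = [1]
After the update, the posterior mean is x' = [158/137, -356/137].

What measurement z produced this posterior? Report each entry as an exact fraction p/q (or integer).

z = [3]

x̄ = F·x = [4, 2]
P̄ = F·P·Fᵀ + Q = [11 2; 2 19]
S = H·P̄·Hᵀ + R = [137]
K = P̄·Hᵀ·S⁻¹ = [-26/137; -42/137]
x' − x̄ = [-390/137, -630/137] = K·y
y = (KᵀK)⁻¹·Kᵀ·(x' − x̄) = [15]
z = y + H·x̄ = [15] + [-12] = [3]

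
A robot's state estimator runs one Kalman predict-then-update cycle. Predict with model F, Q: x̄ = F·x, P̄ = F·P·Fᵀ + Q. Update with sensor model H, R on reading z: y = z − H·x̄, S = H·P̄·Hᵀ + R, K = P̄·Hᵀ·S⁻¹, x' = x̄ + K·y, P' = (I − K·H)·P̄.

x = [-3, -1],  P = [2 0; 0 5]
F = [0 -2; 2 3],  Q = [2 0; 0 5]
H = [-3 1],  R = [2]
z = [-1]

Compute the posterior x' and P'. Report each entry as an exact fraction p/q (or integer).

x' = [-78/73, -935/219]
P' = [70/73 178/73; 178/73 1750/219]

x̄ = F·x = [2, -9]
P̄ = F·P·Fᵀ + Q = [22 -30; -30 58]
y = z − H·x̄ = [14]
S = H·P̄·Hᵀ + R = [438]
K = P̄·Hᵀ·S⁻¹ = [-16/73; 74/219]
x' = x̄ + K·y = [-78/73, -935/219]
P' = (I − K·H)·P̄ = [70/73 178/73; 178/73 1750/219]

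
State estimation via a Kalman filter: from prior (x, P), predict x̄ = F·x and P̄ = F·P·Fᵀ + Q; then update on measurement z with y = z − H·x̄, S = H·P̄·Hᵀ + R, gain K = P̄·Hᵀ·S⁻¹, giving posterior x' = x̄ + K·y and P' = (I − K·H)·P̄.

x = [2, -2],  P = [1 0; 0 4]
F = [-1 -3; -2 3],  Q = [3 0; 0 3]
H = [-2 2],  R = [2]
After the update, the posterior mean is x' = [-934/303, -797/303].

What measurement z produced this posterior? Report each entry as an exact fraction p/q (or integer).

x̄ = F·x = [4, -10]
P̄ = F·P·Fᵀ + Q = [40 -34; -34 43]
S = H·P̄·Hᵀ + R = [606]
K = P̄·Hᵀ·S⁻¹ = [-74/303; 77/303]
x' − x̄ = [-2146/303, 2233/303] = K·y
y = (KᵀK)⁻¹·Kᵀ·(x' − x̄) = [29]
z = y + H·x̄ = [29] + [-28] = [1]

z = [1]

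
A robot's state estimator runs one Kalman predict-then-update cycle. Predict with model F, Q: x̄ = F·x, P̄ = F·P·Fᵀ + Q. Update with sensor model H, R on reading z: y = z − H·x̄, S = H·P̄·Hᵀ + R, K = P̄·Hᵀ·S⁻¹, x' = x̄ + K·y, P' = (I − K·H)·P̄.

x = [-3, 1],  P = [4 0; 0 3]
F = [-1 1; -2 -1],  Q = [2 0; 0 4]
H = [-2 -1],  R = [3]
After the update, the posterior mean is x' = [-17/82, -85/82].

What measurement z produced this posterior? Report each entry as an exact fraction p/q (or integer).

z = [2]

x̄ = F·x = [4, 5]
P̄ = F·P·Fᵀ + Q = [9 5; 5 23]
S = H·P̄·Hᵀ + R = [82]
K = P̄·Hᵀ·S⁻¹ = [-23/82; -33/82]
x' − x̄ = [-345/82, -495/82] = K·y
y = (KᵀK)⁻¹·Kᵀ·(x' − x̄) = [15]
z = y + H·x̄ = [15] + [-13] = [2]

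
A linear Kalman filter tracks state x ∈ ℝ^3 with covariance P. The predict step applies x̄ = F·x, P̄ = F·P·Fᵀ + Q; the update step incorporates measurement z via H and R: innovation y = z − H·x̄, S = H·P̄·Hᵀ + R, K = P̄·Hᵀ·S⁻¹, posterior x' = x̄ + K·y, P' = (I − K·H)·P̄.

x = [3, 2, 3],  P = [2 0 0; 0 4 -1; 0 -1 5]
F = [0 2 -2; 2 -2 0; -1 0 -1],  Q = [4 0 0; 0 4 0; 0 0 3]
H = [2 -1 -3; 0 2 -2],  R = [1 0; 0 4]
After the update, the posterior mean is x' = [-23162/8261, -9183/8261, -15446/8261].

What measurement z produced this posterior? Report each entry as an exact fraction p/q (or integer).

z = [1, 1]

x̄ = F·x = [-2, 2, -6]
P̄ = F·P·Fᵀ + Q = [48 -20 12; -20 28 -6; 12 -6 10]
S = H·P̄·Hᵀ + R = [211 -100; -100 204]
K = P̄·Hᵀ·S⁻¹ = [2480/8261 -1376/8261; -850/8261 2337/8261; -800/8261 -1688/8261]
x' − x̄ = [-6640/8261, -25705/8261, 34120/8261] = K·y
y = (KᵀK)⁻¹·Kᵀ·(x' − x̄) = [-11, -15]
z = y + H·x̄ = [-11, -15] + [12, 16] = [1, 1]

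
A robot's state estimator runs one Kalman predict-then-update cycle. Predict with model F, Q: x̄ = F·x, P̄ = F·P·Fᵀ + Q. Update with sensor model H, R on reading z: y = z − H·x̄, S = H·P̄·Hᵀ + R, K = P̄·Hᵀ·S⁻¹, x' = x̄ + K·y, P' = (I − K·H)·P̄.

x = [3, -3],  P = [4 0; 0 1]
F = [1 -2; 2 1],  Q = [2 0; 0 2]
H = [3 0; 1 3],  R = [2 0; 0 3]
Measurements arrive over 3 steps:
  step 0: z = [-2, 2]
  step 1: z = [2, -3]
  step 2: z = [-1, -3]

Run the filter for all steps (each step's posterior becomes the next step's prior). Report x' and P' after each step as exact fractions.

step 0: x̄ = F·x = [9, 3]
step 0: P̄ = F·P·Fᵀ + Q = [10 6; 6 19]
step 0: y = z − H·x̄ = [-29, -16]
step 0: S = H·P̄·Hᵀ + R = [92 84; 84 220]
step 0: K = P̄·Hᵀ·S⁻¹ = [531/1648 7/1648; -333/3296 1071/3296]
step 0: x' = x̄ + K·y = [-679/1648, 2409/3296]
step 0: P' = (I − K·H)·P̄ = [177/824 -111/1648; -111/1648 1145/3296]
step 1: x̄ = F·x = [-193/103, -307/3296]
step 1: P̄ = F·P·Fᵀ + Q = [399/103 -13/206; -13/206 9681/3296]
step 1: y = z − H·x̄ = [785/103, -2791/3296]
step 1: S = H·P̄·Hᵀ + R = [3797/103 2277/206; 2277/206 108537/3296]
step 1: K = P̄·Hᵀ·S⁻¹ = [135/431 32/4741; -447/4741 1069873/3598419]
step 1: x' = x̄ + K·y = [2407/4741, -3826841/3598419]
step 1: P' = (I − K·H)·P̄ = [90/431 -298/4741; -298/4741 1145267/3598419]
step 2: x̄ = F·x = [9480595/3598419, -173015/3598419]
step 2: P̄ = F·P·Fᵀ + Q = [13434044/3598419 -109168/3598419; -109168/3598419 10443017/3598419]
step 2: y = z − H·x̄ = [-10680068/1199473, -19756807/3598419]
step 2: S = H·P̄·Hᵀ + R = [42701078/1199473 13106540/1199473; 13106540/1199473 117561446/3598419]
step 2: K = P̄·Hᵀ·S⁻¹ = [293367222/938882389 6553270/938882389; -87959169/938882389 557501129/1877764778]
step 2: x' = x̄ + K·y = [-174480417/938882389, -1584824959/1877764778]
step 2: P' = (I − K·H)·P̄ = [195578148/938882389 -58639446/938882389; -58639446/938882389 596594093/1877764778]

step 0: x' = [-679/1648, 2409/3296], P' = [177/824 -111/1648; -111/1648 1145/3296]
step 1: x' = [2407/4741, -3826841/3598419], P' = [90/431 -298/4741; -298/4741 1145267/3598419]
step 2: x' = [-174480417/938882389, -1584824959/1877764778], P' = [195578148/938882389 -58639446/938882389; -58639446/938882389 596594093/1877764778]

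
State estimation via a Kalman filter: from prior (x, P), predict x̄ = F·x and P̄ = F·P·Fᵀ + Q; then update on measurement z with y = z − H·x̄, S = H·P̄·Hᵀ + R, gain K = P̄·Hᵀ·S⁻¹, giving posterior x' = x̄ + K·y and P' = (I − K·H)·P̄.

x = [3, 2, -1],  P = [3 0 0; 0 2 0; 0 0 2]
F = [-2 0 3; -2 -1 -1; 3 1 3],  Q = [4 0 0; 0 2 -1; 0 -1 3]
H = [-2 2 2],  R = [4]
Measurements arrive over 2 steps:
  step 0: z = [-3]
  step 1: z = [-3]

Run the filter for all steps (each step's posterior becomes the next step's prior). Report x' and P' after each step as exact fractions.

step 0: x' = [-11/37, -173/74, 63/74], P' = [474/37 -198/37 644/37; -198/37 441/37 -654/37; 644/37 -654/37 1321/37]
step 1: x' = [4259/1346, 1223/673, -106/673], P' = [112714/673 -53423/673 166180/673; -53423/673 33332/673 -87485/673; 166180/673 -87485/673 765296/2019]

step 0: x̄ = F·x = [-9, -7, 8]
step 0: P̄ = F·P·Fᵀ + Q = [34 6 0; 6 18 -27; 0 -27 50]
step 0: y = z − H·x̄ = [-23]
step 0: S = H·P̄·Hᵀ + R = [148]
step 0: K = P̄·Hᵀ·S⁻¹ = [-14/37; -15/74; 23/74]
step 0: x' = x̄ + K·y = [-11/37, -173/74, 63/74]
step 0: P' = (I − K·H)·P̄ = [474/37 -198/37 644/37; -198/37 441/37 -654/37; 644/37 -654/37 1321/37]
step 1: x̄ = F·x = [233/74, 77/37, -25/37]
step 1: P̄ = F·P·Fᵀ + Q = [6205/37 -3077/37 9411/37; -3077/37 4208/37 -9475/37; 9411/37 -9475/37 23187/37]
step 1: y = z − H·x̄ = [18/37]
step 1: S = H·P̄·Hᵀ + R = [8076/37]
step 1: K = P̄·Hᵀ·S⁻¹ = [43/1346; -365/673; 4301/4038]
step 1: x' = x̄ + K·y = [4259/1346, 1223/673, -106/673]
step 1: P' = (I − K·H)·P̄ = [112714/673 -53423/673 166180/673; -53423/673 33332/673 -87485/673; 166180/673 -87485/673 765296/2019]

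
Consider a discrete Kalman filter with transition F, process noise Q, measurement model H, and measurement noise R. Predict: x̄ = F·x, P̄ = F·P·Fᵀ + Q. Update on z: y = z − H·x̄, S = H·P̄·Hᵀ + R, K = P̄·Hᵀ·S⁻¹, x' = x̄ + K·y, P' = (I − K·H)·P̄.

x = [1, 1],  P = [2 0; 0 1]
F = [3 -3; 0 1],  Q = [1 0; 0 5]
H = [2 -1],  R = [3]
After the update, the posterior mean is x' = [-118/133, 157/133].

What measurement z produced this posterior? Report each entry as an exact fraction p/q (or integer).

x̄ = F·x = [0, 1]
P̄ = F·P·Fᵀ + Q = [28 -3; -3 6]
S = H·P̄·Hᵀ + R = [133]
K = P̄·Hᵀ·S⁻¹ = [59/133; -12/133]
x' − x̄ = [-118/133, 24/133] = K·y
y = (KᵀK)⁻¹·Kᵀ·(x' − x̄) = [-2]
z = y + H·x̄ = [-2] + [-1] = [-3]

z = [-3]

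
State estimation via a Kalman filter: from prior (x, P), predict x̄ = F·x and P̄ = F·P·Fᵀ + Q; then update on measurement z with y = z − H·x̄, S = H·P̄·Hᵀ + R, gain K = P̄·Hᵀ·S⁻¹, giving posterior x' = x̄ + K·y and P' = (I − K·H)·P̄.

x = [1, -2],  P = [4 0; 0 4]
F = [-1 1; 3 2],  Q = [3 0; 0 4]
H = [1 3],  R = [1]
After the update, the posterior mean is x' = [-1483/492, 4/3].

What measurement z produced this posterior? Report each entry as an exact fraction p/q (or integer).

z = [1]

x̄ = F·x = [-3, -1]
P̄ = F·P·Fᵀ + Q = [11 -4; -4 56]
S = H·P̄·Hᵀ + R = [492]
K = P̄·Hᵀ·S⁻¹ = [-1/492; 1/3]
x' − x̄ = [-7/492, 7/3] = K·y
y = (KᵀK)⁻¹·Kᵀ·(x' − x̄) = [7]
z = y + H·x̄ = [7] + [-6] = [1]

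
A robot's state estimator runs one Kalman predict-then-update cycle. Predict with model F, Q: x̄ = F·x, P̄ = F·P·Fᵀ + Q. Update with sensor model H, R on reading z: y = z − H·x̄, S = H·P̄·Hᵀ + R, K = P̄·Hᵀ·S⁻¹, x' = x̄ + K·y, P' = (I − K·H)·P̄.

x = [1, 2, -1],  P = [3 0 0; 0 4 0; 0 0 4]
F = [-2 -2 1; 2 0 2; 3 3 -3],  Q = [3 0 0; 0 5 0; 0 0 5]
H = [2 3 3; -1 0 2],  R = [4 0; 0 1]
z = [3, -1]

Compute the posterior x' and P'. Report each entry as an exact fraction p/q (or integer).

x̄ = F·x = [-7, 0, 12]
P̄ = F·P·Fᵀ + Q = [35 -4 -54; -4 33 -6; -54 -6 104]
y = z − H·x̄ = [-19, -32]
S = H·P̄·Hᵀ + R = [573 476; 476 668]
K = P̄·Hᵀ·S⁻¹ = [-351/39047 -32435/156188; 13143/39047 -9833/39047; -116/39047 30795/78094]
x' = x̄ + K·y = [-7180/39047, 64939/39047, -21952/39047]
P' = (I − K·H)·P̄ = [682359/156188 -195435/39047 162481/78094; -195435/39047 250448/39047 -102634/39047; 162481/78094 -102634/39047 48319/39047]

x' = [-7180/39047, 64939/39047, -21952/39047]
P' = [682359/156188 -195435/39047 162481/78094; -195435/39047 250448/39047 -102634/39047; 162481/78094 -102634/39047 48319/39047]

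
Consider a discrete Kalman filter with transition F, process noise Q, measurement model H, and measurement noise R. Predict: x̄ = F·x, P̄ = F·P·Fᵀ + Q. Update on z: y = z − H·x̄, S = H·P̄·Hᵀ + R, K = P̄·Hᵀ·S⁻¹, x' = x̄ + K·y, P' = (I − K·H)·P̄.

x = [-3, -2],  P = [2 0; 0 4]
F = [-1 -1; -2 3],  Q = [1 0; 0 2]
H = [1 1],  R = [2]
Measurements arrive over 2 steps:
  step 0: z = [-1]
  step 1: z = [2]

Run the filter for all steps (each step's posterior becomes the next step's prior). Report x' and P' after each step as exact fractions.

step 0: x' = [67/13, -76/13], P' = [272/39 -274/39; -274/39 350/39]
step 1: x' = [1606/7331, 10782/7331], P' = [20878/7331 -21116/7331; -21116/7331 35860/7331]

step 0: x̄ = F·x = [5, 0]
step 0: P̄ = F·P·Fᵀ + Q = [7 -8; -8 46]
step 0: y = z − H·x̄ = [-6]
step 0: S = H·P̄·Hᵀ + R = [39]
step 0: K = P̄·Hᵀ·S⁻¹ = [-1/39; 38/39]
step 0: x' = x̄ + K·y = [67/13, -76/13]
step 0: P' = (I − K·H)·P̄ = [272/39 -274/39; -274/39 350/39]
step 1: x̄ = F·x = [9/13, -362/13]
step 1: P̄ = F·P·Fᵀ + Q = [113/39 -232/39; -232/39 7604/39]
step 1: y = z − H·x̄ = [379/13]
step 1: S = H·P̄·Hᵀ + R = [7331/39]
step 1: K = P̄·Hᵀ·S⁻¹ = [-119/7331; 7372/7331]
step 1: x' = x̄ + K·y = [1606/7331, 10782/7331]
step 1: P' = (I − K·H)·P̄ = [20878/7331 -21116/7331; -21116/7331 35860/7331]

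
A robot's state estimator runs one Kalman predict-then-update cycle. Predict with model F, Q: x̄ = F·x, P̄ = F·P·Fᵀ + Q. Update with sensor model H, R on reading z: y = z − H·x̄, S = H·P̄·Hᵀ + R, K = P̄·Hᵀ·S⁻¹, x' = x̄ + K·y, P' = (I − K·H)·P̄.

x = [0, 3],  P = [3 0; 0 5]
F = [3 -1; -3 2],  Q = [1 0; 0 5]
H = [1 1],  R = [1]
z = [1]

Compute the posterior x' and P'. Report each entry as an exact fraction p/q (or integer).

x' = [-7/3, 7/2]
P' = [95/3 -32; -32 133/4]

x̄ = F·x = [-3, 6]
P̄ = F·P·Fᵀ + Q = [33 -37; -37 52]
y = z − H·x̄ = [-2]
S = H·P̄·Hᵀ + R = [12]
K = P̄·Hᵀ·S⁻¹ = [-1/3; 5/4]
x' = x̄ + K·y = [-7/3, 7/2]
P' = (I − K·H)·P̄ = [95/3 -32; -32 133/4]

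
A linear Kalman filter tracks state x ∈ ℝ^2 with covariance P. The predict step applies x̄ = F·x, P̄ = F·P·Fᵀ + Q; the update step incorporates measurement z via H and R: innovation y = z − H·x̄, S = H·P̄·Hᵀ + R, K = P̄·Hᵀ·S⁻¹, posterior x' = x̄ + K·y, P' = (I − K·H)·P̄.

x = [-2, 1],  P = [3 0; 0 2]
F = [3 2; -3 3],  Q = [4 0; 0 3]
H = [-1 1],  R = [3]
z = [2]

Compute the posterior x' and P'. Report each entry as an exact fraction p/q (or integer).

x' = [19/20, 129/40]
P' = [147/10 267/20; 267/20 597/40]

x̄ = F·x = [-4, 9]
P̄ = F·P·Fᵀ + Q = [39 -15; -15 48]
y = z − H·x̄ = [-11]
S = H·P̄·Hᵀ + R = [120]
K = P̄·Hᵀ·S⁻¹ = [-9/20; 21/40]
x' = x̄ + K·y = [19/20, 129/40]
P' = (I − K·H)·P̄ = [147/10 267/20; 267/20 597/40]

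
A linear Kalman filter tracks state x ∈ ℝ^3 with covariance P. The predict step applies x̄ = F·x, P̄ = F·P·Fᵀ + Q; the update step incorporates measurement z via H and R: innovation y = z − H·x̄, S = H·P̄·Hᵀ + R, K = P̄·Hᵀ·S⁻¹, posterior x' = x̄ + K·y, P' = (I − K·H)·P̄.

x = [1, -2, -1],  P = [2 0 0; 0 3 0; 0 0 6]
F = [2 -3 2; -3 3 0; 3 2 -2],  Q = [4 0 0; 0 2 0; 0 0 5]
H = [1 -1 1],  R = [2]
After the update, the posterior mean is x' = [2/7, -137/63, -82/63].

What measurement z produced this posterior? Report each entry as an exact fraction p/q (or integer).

z = [1]

x̄ = F·x = [6, -9, 1]
P̄ = F·P·Fᵀ + Q = [63 -39 -30; -39 47 0; -30 0 59]
S = H·P̄·Hᵀ + R = [189]
K = P̄·Hᵀ·S⁻¹ = [8/21; -86/189; 29/189]
x' − x̄ = [-40/7, 430/63, -145/63] = K·y
y = (KᵀK)⁻¹·Kᵀ·(x' − x̄) = [-15]
z = y + H·x̄ = [-15] + [16] = [1]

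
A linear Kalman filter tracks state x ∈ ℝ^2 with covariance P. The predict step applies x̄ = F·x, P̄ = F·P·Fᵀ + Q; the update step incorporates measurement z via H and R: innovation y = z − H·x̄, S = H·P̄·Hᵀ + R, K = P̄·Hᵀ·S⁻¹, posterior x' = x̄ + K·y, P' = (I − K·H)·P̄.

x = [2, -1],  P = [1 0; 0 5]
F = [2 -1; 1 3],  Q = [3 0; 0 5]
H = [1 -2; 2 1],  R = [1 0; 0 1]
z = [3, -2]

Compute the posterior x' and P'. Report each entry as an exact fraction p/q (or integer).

x̄ = F·x = [5, -1]
P̄ = F·P·Fᵀ + Q = [12 -13; -13 51]
y = z − H·x̄ = [-4, -11]
S = H·P̄·Hᵀ + R = [269 -39; -39 48]
K = P̄·Hᵀ·S⁻¹ = [751/3797 4441/11391; -1515/3797 2240/11391]
x' = x̄ + K·y = [-908/11391, -17851/11391]
P' = (I − K·H)·P̄ = [2227/11391 -13/11391; -13/11391 2266/11391]

x' = [-908/11391, -17851/11391]
P' = [2227/11391 -13/11391; -13/11391 2266/11391]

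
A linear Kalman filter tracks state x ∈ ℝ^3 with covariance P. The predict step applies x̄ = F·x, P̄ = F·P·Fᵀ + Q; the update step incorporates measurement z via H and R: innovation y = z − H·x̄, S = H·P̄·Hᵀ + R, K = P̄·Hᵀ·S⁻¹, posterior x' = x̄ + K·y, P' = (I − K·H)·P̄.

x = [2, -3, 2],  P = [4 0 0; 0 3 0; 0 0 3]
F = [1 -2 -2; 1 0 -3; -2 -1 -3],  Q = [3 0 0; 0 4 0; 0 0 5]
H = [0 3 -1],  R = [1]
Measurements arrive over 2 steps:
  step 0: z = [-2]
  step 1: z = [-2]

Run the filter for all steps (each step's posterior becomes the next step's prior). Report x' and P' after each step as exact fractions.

step 0: x̄ = F·x = [4, -4, -7]
step 0: P̄ = F·P·Fᵀ + Q = [31 22 16; 22 35 19; 16 19 51]
step 0: y = z − H·x̄ = [3]
step 0: S = H·P̄·Hᵀ + R = [253]
step 0: K = P̄·Hᵀ·S⁻¹ = [50/253; 86/253; 6/253]
step 0: x' = x̄ + K·y = [1162/253, -754/253, -1753/253]
step 0: P' = (I − K·H)·P̄ = [5343/253 1266/253 3748/253; 1266/253 1459/253 4291/253; 3748/253 4291/253 12867/253]
step 1: x̄ = F·x = [6176/253, 6421/253, 3689/253]
step 1: P̄ = F·P·Fᵀ + Q = [77678/253 87019/253 111308/253; 87019/253 99670/253 127968/253; 111308/253 127968/253 215685/253]
step 1: y = z − H·x̄ = [-16080/253]
step 1: S = H·P̄·Hᵀ + R = [345160/253]
step 1: K = P̄·Hᵀ·S⁻¹ = [149749/345160; 85521/172580; 168219/345160]
step 1: x' = x̄ + K·y = [-27298/8629, -52775/8629, -141469/8629]
step 1: P' = (I − K·H)·P̄ = [17338243/345160 8739347/172580 52286333/345160; 8739347/172580 5085703/86290 30428697/172580; 52286333/345160 30428697/172580 182403963/345160]

step 0: x' = [1162/253, -754/253, -1753/253], P' = [5343/253 1266/253 3748/253; 1266/253 1459/253 4291/253; 3748/253 4291/253 12867/253]
step 1: x' = [-27298/8629, -52775/8629, -141469/8629], P' = [17338243/345160 8739347/172580 52286333/345160; 8739347/172580 5085703/86290 30428697/172580; 52286333/345160 30428697/172580 182403963/345160]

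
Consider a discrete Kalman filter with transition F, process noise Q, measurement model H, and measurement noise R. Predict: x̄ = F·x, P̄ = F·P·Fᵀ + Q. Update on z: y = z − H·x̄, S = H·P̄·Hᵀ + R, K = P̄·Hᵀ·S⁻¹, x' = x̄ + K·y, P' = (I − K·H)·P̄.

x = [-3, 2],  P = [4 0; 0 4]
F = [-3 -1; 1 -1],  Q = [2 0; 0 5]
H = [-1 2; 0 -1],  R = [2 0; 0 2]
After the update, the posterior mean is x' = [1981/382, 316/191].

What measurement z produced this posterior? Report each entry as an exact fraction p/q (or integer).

x̄ = F·x = [7, -5]
P̄ = F·P·Fᵀ + Q = [42 -8; -8 13]
S = H·P̄·Hᵀ + R = [128 -34; -34 15]
K = P̄·Hᵀ·S⁻¹ = [-299/382 -237/191; 17/191 -127/191]
x' − x̄ = [-693/382, 1271/191] = K·y
y = (KᵀK)⁻¹·Kᵀ·(x' − x̄) = [15, -8]
z = y + H·x̄ = [15, -8] + [-17, 5] = [-2, -3]

z = [-2, -3]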